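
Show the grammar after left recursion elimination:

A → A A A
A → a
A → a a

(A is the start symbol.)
A → a A'
A → a a A'
A' → A A A'
A' → ε

A is directly left-recursive. The standard transformation for
  A → A α₁ | ... | A α_m | β₁ | ... | β_n
is
  A  → β₁ A' | ... | β_n A'
  A' → α₁ A' | ... | α_m A' | ε

A → a becomes A → a A'
A → a a becomes A → a a A'
A → A A A becomes A' → A A A'
Add A' → ε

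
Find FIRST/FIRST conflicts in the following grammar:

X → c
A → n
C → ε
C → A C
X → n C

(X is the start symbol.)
A FIRST/FIRST conflict occurs when two productions N → α and N → β for the same non-terminal have FIRST(α) ∩ FIRST(β) ≠ ∅ (with ε ∈ FIRST of a nullable right-hand side, so two nullable alternatives also conflict).

FIRST sets of the non-terminals at (or reachable through a nullable prefix from) the front of some alternative:
  FIRST(A) = { 'n' }

Productions for X:
  X → c: FIRST = { 'c' }
  X → n C: FIRST = { 'n' }
Productions for C:
  C → ε: FIRST = { ε }
  C → A C: FIRST = { 'n' }
A has only one production, so no FIRST/FIRST conflict is possible there.

All alternatives of each non-terminal have pairwise disjoint FIRST sets.

Answer: No FIRST/FIRST conflicts.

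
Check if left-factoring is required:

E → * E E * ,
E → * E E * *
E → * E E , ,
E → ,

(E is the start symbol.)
Left-factoring is needed when two productions for the same non-terminal
share a common prefix on the right-hand side.

Productions for E:
  E → * E E * ,
  E → * E E * *
  E → * E E , ,
  E → ,

Found common prefix '* E E' in productions for E

Answer: Yes, E has productions with common prefix '* E E'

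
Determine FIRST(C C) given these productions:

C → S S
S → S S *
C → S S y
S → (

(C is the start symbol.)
{ '(' }

FIRST sets of the non-terminals involved (from the grammar, by fixed-point iteration):
  FIRST(C) = { '(' }

To compute FIRST(C C), process the symbols left to right:
Symbol C is a non-terminal. Add FIRST(C) \ {ε} = { '(' }
C is not nullable (ε ∉ FIRST(C)), so stop here.
FIRST(C C) = { '(' }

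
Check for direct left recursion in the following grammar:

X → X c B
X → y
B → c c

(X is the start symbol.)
Yes, X is left-recursive

X → X c B: LEFT RECURSIVE (starts with X)
X → y: starts with y
B → c c: starts with c

The grammar has direct left recursion on: X.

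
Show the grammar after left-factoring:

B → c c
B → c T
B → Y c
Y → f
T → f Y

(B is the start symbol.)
Left-factoring transforms A → αβ₁ | αβ₂ into A → αA' and A' → β₁ | β₂
(α is the longest common prefix among the alternatives). Repeat until
no nonterminal has two alternatives with a common prefix.

Round 1: B has alternatives sharing prefix 'c'. Introduce B': B → c B'
  Add: B' → c
  Add: B' → T

No remaining common prefixes — done.

Resulting grammar:
B → c B'
B' → c
B' → T
B → Y c
Y → f
T → f Y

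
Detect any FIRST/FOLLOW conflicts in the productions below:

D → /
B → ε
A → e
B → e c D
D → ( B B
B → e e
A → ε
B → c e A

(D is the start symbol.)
A FIRST/FOLLOW conflict occurs when a non-terminal N has a nullable alternative N → β (β ⇒* ε) and another alternative N → α with FIRST(α) ∩ FOLLOW(N) ≠ ∅: on such a lookahead the parser cannot decide between expanding α and letting N vanish via β.

Nullable non-terminals: A, B.

A: nullable alternative(s) A → ε; FOLLOW(A) = { $, 'c', 'e' }
  A → e: FIRST \ {ε} = { 'e' } — overlaps FOLLOW(A) on { 'e' }: CONFLICT
  A → ε: FIRST \ {ε} = { } — this is the only nullable alternative, skip

B: nullable alternative(s) B → ε; FOLLOW(B) = { $, 'c', 'e' }
  B → ε: FIRST \ {ε} = { } — this is the only nullable alternative, skip
  B → e c D: FIRST \ {ε} = { 'e' } — overlaps FOLLOW(B) on { 'e' }: CONFLICT
  B → e e: FIRST \ {ε} = { 'e' } — overlaps FOLLOW(B) on { 'e' }: CONFLICT
  B → c e A: FIRST \ {ε} = { 'c' } — overlaps FOLLOW(B) on { 'c' }: CONFLICT

D has no nullable alternative, so no FIRST/FOLLOW check is needed there.

So the grammar has 4 FIRST/FOLLOW conflicts (marked CONFLICT above).

Answer: Yes. B → e c D with FOLLOW(B) on { 'e' }; B → e e with FOLLOW(B) on { 'e' }; B → c e A with FOLLOW(B) on { 'c' }; A → e with FOLLOW(A) on { 'e' }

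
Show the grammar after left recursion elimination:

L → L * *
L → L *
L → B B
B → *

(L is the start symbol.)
L is directly left-recursive. The standard transformation for
  A → A α₁ | ... | A α_m | β₁ | ... | β_n
is
  A  → β₁ A' | ... | β_n A'
  A' → α₁ A' | ... | α_m A' | ε

L → B B becomes L → B B L'
L → L * * becomes L' → * * L'
L → L * becomes L' → * L'
Add L' → ε

Productions for other non-terminals are unchanged:
  B → *

Resulting grammar:
L → B B L'
L' → * * L'
L' → * L'
L' → ε
B → *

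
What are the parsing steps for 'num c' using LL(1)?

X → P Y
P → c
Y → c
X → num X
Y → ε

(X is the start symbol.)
LL(1) parsing maintains a stack (initially the start symbol over $) and the input. At each step: if the stack top is a terminal, match it against the current input token; if it is a non-terminal N, replace it with the RHS of M[N, lookahead] (the unique production whose predict set contains the lookahead).

Stack is shown with the top on the left.

Stack    Input    Action
------------------------
X $      num c $  output X → num X
num X $  num c $  match 'num'
X $      c $      output X → P Y
P Y $    c $      output P → c
c Y $    c $      match 'c'
Y $      $        output Y → ε
$        $        accept

The string is accepted.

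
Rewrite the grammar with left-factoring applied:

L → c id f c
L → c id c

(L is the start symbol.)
L → c id L'
L' → f c
L' → c

Left-factoring transforms A → αβ₁ | αβ₂ into A → αA' and A' → β₁ | β₂
(α is the longest common prefix among the alternatives). Repeat until
no nonterminal has two alternatives with a common prefix.

Round 1: L has alternatives sharing prefix 'c id'. Introduce L': L → c id L'
  Add: L' → f c
  Add: L' → c

No remaining common prefixes — done.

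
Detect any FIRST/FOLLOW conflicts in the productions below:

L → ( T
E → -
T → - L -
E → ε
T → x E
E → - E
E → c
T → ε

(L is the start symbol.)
A FIRST/FOLLOW conflict occurs when a non-terminal N has a nullable alternative N → β (β ⇒* ε) and another alternative N → α with FIRST(α) ∩ FOLLOW(N) ≠ ∅: on such a lookahead the parser cannot decide between expanding α and letting N vanish via β.

Nullable non-terminals: E, T.

E: nullable alternative(s) E → ε; FOLLOW(E) = { $, '-' }
  E → -: FIRST \ {ε} = { '-' } — overlaps FOLLOW(E) on { '-' }: CONFLICT
  E → ε: FIRST \ {ε} = { } — this is the only nullable alternative, skip
  E → - E: FIRST \ {ε} = { '-' } — overlaps FOLLOW(E) on { '-' }: CONFLICT
  E → c: FIRST \ {ε} = { 'c' } — disjoint from FOLLOW(E)

T: nullable alternative(s) T → ε; FOLLOW(T) = { $, '-' }
  T → - L -: FIRST \ {ε} = { '-' } — overlaps FOLLOW(T) on { '-' }: CONFLICT
  T → x E: FIRST \ {ε} = { 'x' } — disjoint from FOLLOW(T)
  T → ε: FIRST \ {ε} = { } — this is the only nullable alternative, skip

L has no nullable alternative, so no FIRST/FOLLOW check is needed there.

So the grammar has 3 FIRST/FOLLOW conflicts (marked CONFLICT above).

Answer: Yes. E → '-' with FOLLOW(E) on { '-' }; E → '-' E with FOLLOW(E) on { '-' }; T → '-' L '-' with FOLLOW(T) on { '-' }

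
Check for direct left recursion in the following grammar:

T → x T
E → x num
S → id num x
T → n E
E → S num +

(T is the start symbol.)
T → x T: starts with x
E → x num: starts with x
S → id num x: starts with id
T → n E: starts with n
E → S num +: starts with S

No direct left recursion found.

Answer: No direct left recursion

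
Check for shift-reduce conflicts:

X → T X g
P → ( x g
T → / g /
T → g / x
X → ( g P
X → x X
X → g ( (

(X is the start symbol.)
No shift-reduce conflicts

Augment with X' → X and build the canonical LR(0) collection (I0 = CLOSURE({[X' → . X]}), then GOTO on every symbol after a dot until no new states appear). It has 21 states:
  I0: { [T → . / g /], [T → . g / x], [X → . ( g P], [X → . T X g], [X → . g ( (], [X → . x X], [X' → . X] }  — shift
  I1: { [X → ( . g P] }  — shift
  I2: { [T → / . g /] }  — shift
  I3: { [T → . / g /], [T → . g / x], [X → . ( g P], [X → . T X g], [X → . g ( (], [X → . x X], [X → T . X g] }  — shift
  I4: { [X' → X .] }  — accept
  I5: { [T → g . / x], [X → g . ( (] }  — shift
  I6: { [T → . / g /], [T → . g / x], [X → . ( g P], [X → . T X g], [X → . g ( (], [X → . x X], [X → x . X] }  — shift
  I7: { [X → x X .] }  — reduce
  I8: { [X → g ( . (] }  — shift
  I9: { [T → g / . x] }  — shift
  I10: { [T → g / x .] }  — reduce
  I11: { [X → g ( ( .] }  — reduce
  I12: { [X → T X . g] }  — shift
  I13: { [X → T X g .] }  — reduce
  I14: { [T → / g . /] }  — shift
  I15: { [T → / g / .] }  — reduce
  I16: { [P → . ( x g], [X → ( g . P] }  — shift
  I17: { [P → ( . x g] }  — shift
  I18: { [X → ( g P .] }  — reduce
  I19: { [P → ( x . g] }  — shift
  I20: { [P → ( x g .] }  — reduce

No state contains both a complete item and a shift item.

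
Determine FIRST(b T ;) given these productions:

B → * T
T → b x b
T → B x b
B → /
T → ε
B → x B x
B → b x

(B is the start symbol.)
{ 'b' }

To compute FIRST(b T ;), process the symbols left to right:
Symbol b is a terminal. Add 'b' and stop.
FIRST(b T ;) = { 'b' }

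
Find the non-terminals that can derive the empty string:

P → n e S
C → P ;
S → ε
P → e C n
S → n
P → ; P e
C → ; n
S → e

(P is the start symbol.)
{ 'S' }

A non-terminal is nullable if it can derive ε (the empty string): either it has an ε-production, or it has a production whose right-hand side consists entirely of nullable non-terminals.

ε-productions: S → ε
So S is immediately nullable.
No further non-terminal can be added: every production for the remaining non-terminals contains a terminal or a non-nullable non-terminal.
Nullable = { 'S' }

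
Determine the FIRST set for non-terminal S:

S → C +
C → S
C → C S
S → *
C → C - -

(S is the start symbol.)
To compute FIRST(S), examine every production with S on the left-hand side, reading each right-hand side left to right until a non-nullable symbol is reached.

FIRST sets of the other non-terminals involved (by the same procedure, iterated to a fixed point):
  FIRST(C) = { '*' }

From S → C +:
  - C is a non-terminal: add FIRST(C) \ {ε} = { '*' }
    C is not nullable, so stop
From S → *:
  - '*' is a terminal: add '*' and stop

Collecting: FIRST(S) = { '*' }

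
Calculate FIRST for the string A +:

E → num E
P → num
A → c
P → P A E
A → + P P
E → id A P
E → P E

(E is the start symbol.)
FIRST sets of the non-terminals involved (from the grammar, by fixed-point iteration):
  FIRST(A) = { '+', 'c' }

To compute FIRST(A +), process the symbols left to right:
Symbol A is a non-terminal. Add FIRST(A) \ {ε} = { '+', 'c' }
A is not nullable (ε ∉ FIRST(A)), so stop here.
FIRST(A +) = { '+', 'c' }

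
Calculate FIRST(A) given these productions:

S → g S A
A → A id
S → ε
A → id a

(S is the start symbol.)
To compute FIRST(A), examine every production with A on the left-hand side, reading each right-hand side left to right until a non-nullable symbol is reached.

From A → A id:
  - A is the symbol being defined: contributes nothing new
    A is not nullable, so stop
From A → id a:
  - id is a terminal: add 'id' and stop

Collecting: FIRST(A) = { 'id' }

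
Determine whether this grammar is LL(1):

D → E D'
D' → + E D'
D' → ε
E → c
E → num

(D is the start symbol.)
Yes, the grammar is LL(1).

A grammar is LL(1) if for each non-terminal N with multiple productions, the predict sets of those productions are pairwise disjoint, where PREDICT(N → α) = (FIRST(α) \ {ε}) ∪ (FOLLOW(N) if α ⇒* ε).

Relevant sets:
  FOLLOW(D') = { $ }

For D':
  PREDICT(D' → '+' E D') = { '+' }
  PREDICT(D' → ε) = { $ }
For E:
  PREDICT(E → c) = { 'c' }
  PREDICT(E → num) = { 'num' }
D has a single production, so nothing to check there.

All predict sets are disjoint. The grammar IS LL(1).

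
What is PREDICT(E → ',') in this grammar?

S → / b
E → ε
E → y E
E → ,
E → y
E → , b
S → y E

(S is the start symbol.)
PREDICT(E → ',') = (FIRST(RHS) \ {ε}) ∪ (FOLLOW(E) if ε ∈ FIRST(RHS), i.e. RHS ⇒* ε)
FIRST(',') = { ',' }
ε ∉ FIRST(','), so FOLLOW(E) is not added.
PREDICT(E → ',') = { ',' }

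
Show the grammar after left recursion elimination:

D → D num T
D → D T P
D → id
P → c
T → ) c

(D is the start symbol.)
D is directly left-recursive. The standard transformation for
  A → A α₁ | ... | A α_m | β₁ | ... | β_n
is
  A  → β₁ A' | ... | β_n A'
  A' → α₁ A' | ... | α_m A' | ε

D → id becomes D → id D'
D → D num T becomes D' → num T D'
D → D T P becomes D' → T P D'
Add D' → ε

Productions for other non-terminals are unchanged:
  P → c
  T → ) c

Resulting grammar:
D → id D'
D' → num T D'
D' → T P D'
D' → ε
P → c
T → ) c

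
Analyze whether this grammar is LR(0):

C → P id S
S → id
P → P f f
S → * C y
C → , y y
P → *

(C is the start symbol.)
A grammar is LR(0) if no state in the canonical LR(0) collection has:
  - both a shift item (dot before a terminal) and a complete item (shift-reduce conflict), or
  - two or more complete items (reduce-reduce conflict; the accept item [C' → C .] counts as a complete item here).

Augment with C' → C and build the canonical LR(0) collection (I0 = CLOSURE({[C' → . C]}), then GOTO on every symbol after a dot until no new states appear). It has 15 states:
  I0: { [C → . , y y], [C → . P id S], [C' → . C], [P → . *], [P → . P f f] }  — shift
  I1: { [P → * .] }  — reduce
  I2: { [C → , . y y] }  — shift
  I3: { [C' → C .] }  — accept
  I4: { [C → P . id S], [P → P . f f] }  — shift
  I5: { [P → P f . f] }  — shift
  I6: { [C → P id . S], [S → . * C y], [S → . id] }  — shift
  I7: { [C → . , y y], [C → . P id S], [P → . *], [P → . P f f], [S → * . C y] }  — shift
  I8: { [C → P id S .] }  — reduce
  I9: { [S → id .] }  — reduce
  I10: { [S → * C . y] }  — shift
  I11: { [S → * C y .] }  — reduce
  I12: { [P → P f f .] }  — reduce
  I13: { [C → , y . y] }  — shift
  I14: { [C → , y y .] }  — reduce

Every state is either a pure shift/goto state or contains exactly one complete item and nothing to shift — no conflicts. The grammar is LR(0).

Answer: Yes, the grammar is LR(0)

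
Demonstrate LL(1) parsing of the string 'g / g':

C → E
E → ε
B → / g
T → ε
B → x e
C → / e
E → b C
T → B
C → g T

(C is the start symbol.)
LL(1) parsing maintains a stack (initially the start symbol over $) and the input. At each step: if the stack top is a terminal, match it against the current input token; if it is a non-terminal N, replace it with the RHS of M[N, lookahead] (the unique production whose predict set contains the lookahead).

Stack is shown with the top on the left.

Stack  Input    Action
----------------------
C $    g / g $  output C → g T
g T $  g / g $  match 'g'
T $    / g $    output T → B
B $    / g $    output B → / g
/ g $  / g $    match '/'
g $    g $      match 'g'
$      $        accept

The string is accepted.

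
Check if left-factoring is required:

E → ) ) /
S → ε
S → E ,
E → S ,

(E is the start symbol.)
No, left-factoring is not needed

Left-factoring is needed when two productions for the same non-terminal
share a common prefix on the right-hand side.

Productions for E:
  E → ) ) /
  E → S ,
Productions for S:
  S → ε
  S → E ,

No common prefixes found.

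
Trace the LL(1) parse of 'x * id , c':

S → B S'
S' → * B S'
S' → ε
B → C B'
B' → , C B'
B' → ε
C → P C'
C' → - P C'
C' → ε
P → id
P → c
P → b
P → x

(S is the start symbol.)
LL(1) parsing maintains a stack (initially the start symbol over $) and the input. At each step: if the stack top is a terminal, match it against the current input token; if it is a non-terminal N, replace it with the RHS of M[N, lookahead] (the unique production whose predict set contains the lookahead).

Stack is shown with the top on the left.

Stack          Input         Action
-----------------------------------
S $            x * id , c $  output S → B S'
B S' $         x * id , c $  output B → C B'
C B' S' $      x * id , c $  output C → P C'
P C' B' S' $   x * id , c $  output P → x
x C' B' S' $   x * id , c $  match 'x'
C' B' S' $     * id , c $    output C' → ε
B' S' $        * id , c $    output B' → ε
S' $           * id , c $    output S' → * B S'
* B S' $       * id , c $    match '*'
B S' $         id , c $      output B → C B'
C B' S' $      id , c $      output C → P C'
P C' B' S' $   id , c $      output P → id
id C' B' S' $  id , c $      match 'id'
C' B' S' $     , c $         output C' → ε
B' S' $        , c $         output B' → , C B'
, C B' S' $    , c $         match ','
C B' S' $      c $           output C → P C'
P C' B' S' $   c $           output P → c
c C' B' S' $   c $           match 'c'
C' B' S' $     $             output C' → ε
B' S' $        $             output B' → ε
S' $           $             output S' → ε
$              $             accept

The string is accepted.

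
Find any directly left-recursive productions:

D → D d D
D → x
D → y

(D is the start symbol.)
Yes, D is left-recursive

Direct left recursion occurs when N → N α for some non-terminal N (the right-hand side begins with the left-hand side itself).

D → D d D: LEFT RECURSIVE (starts with D)
D → x: starts with x
D → y: starts with y

The grammar has direct left recursion on: D.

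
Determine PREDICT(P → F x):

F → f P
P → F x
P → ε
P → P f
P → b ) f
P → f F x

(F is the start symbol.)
PREDICT(P → F x) = (FIRST(RHS) \ {ε}) ∪ (FOLLOW(P) if ε ∈ FIRST(RHS), i.e. RHS ⇒* ε)
FIRST(F) = { 'f' }
FIRST(F x) = { 'f' }
ε ∉ FIRST(F x), so FOLLOW(P) is not added.
PREDICT(P → F x) = { 'f' }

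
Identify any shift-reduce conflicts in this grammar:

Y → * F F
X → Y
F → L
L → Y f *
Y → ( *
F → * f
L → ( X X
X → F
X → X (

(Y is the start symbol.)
Augment with Y' → Y and build the canonical LR(0) collection (I0 = CLOSURE({[Y' → . Y]}), then GOTO on every symbol after a dot until no new states appear). It has 21 states:
  I0: { [Y → . ( *], [Y → . * F F], [Y' → . Y] }  — shift
  I1: { [Y → ( . *] }  — shift
  I2: { [F → . * f], [F → . L], [L → . ( X X], [L → . Y f *], [Y → * . F F], [Y → . ( *], [Y → . * F F] }  — shift
  I3: { [Y' → Y .] }  — accept
  I4: { [F → . * f], [F → . L], [L → ( . X X], [L → . ( X X], [L → . Y f *], [X → . F], [X → . X (], [X → . Y], [Y → ( . *], [Y → . ( *], [Y → . * F F] }  — shift
  I5: { [F → * . f], [F → . * f], [F → . L], [L → . ( X X], [L → . Y f *], [Y → * . F F], [Y → . ( *], [Y → . * F F] }  — shift
  I6: { [F → . * f], [F → . L], [L → . ( X X], [L → . Y f *], [Y → * F . F], [Y → . ( *], [Y → . * F F] }  — shift
  I7: { [F → L .] }  — reduce
  I8: { [L → Y . f *] }  — shift
  I9: { [L → Y f . *] }  — shift
  I10: { [L → Y f * .] }  — reduce
  I11: { [Y → * F F .] }  — reduce
  I12: { [F → * f .] }  — reduce
  I13: { [F → * . f], [F → . * f], [F → . L], [L → . ( X X], [L → . Y f *], [Y → ( * .], [Y → * . F F], [Y → . ( *], [Y → . * F F] }  — shift, reduce
  I14: { [X → F .] }  — reduce
  I15: { [F → . * f], [F → . L], [L → ( X . X], [L → . ( X X], [L → . Y f *], [X → . F], [X → . X (], [X → . Y], [X → X . (], [Y → . ( *], [Y → . * F F] }  — shift
  I16: { [L → Y . f *], [X → Y .] }  — shift, reduce
  I17: { [F → . * f], [F → . L], [L → ( . X X], [L → . ( X X], [L → . Y f *], [X → . F], [X → . X (], [X → . Y], [X → X ( .], [Y → ( . *], [Y → . ( *], [Y → . * F F] }  — shift, reduce
  I18: { [L → ( X X .], [X → X . (] }  — shift, reduce
  I19: { [X → X ( .] }  — reduce
  I20: { [Y → ( * .] }  — reduce

I13 contains reduce item [Y → ( * .] and shift items [F → . * f], [F → * . f], [L → . ( X X], [Y → . ( *], [Y → . * F F] — shift-reduce conflict.
I16 contains reduce item [X → Y .] and shift item [L → Y . f *] — shift-reduce conflict.
I17 contains reduce item [X → X ( .] and shift items [F → . * f], [L → . ( X X], [Y → . ( *], [Y → ( . *], [Y → . * F F] — shift-reduce conflict.
I18 contains reduce item [L → ( X X .] and shift item [X → X . (] — shift-reduce conflict.

Answer: Yes — I13: [Y → ( * .] vs [F → . * f]; I16: [X → Y .] vs [L → Y . f *]; I17: [X → X ( .] vs [F → . * f]; I18: [L → ( X X .] vs [X → X . (]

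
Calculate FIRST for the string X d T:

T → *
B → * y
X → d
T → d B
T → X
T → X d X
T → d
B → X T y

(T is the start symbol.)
FIRST sets of the non-terminals involved (from the grammar, by fixed-point iteration):
  FIRST(X) = { 'd' }

To compute FIRST(X d T), process the symbols left to right:
Symbol X is a non-terminal. Add FIRST(X) \ {ε} = { 'd' }
X is not nullable (ε ∉ FIRST(X)), so stop here.
FIRST(X d T) = { 'd' }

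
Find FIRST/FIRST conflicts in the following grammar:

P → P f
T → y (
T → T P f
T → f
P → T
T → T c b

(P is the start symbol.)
FIRST sets of the non-terminals at (or reachable through a nullable prefix from) the front of some alternative:
  FIRST(P) = { 'f', 'y' }
  FIRST(T) = { 'f', 'y' }

Productions for P:
  P → P f: FIRST = { 'f', 'y' }
  P → T: FIRST = { 'f', 'y' }
Productions for T:
  T → y (: FIRST = { 'y' }
  T → T P f: FIRST = { 'f', 'y' }
  T → f: FIRST = { 'f' }
  T → T c b: FIRST = { 'f', 'y' }

Conflict for P: P → P f and P → T
  Overlap: { 'f', 'y' }
Conflict for T: T → y ( and T → T P f
  Overlap: { 'y' }
Conflict for T: T → y ( and T → T c b
  Overlap: { 'y' }
Conflict for T: T → T P f and T → f
  Overlap: { 'f' }
Conflict for T: T → T P f and T → T c b
  Overlap: { 'f', 'y' }
Conflict for T: T → f and T → T c b
  Overlap: { 'f' }

Answer: Yes. P → P f / P → T on { 'f', 'y' }; T → y '(' / T → T P f on { 'y' }; T → y '(' / T → T c b on { 'y' }; T → T P f / T → f on { 'f' }; T → T P f / T → T c b on { 'f', 'y' }; T → f / T → T c b on { 'f' }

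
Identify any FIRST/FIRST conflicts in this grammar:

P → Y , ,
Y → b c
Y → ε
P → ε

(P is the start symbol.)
A FIRST/FIRST conflict occurs when two productions N → α and N → β for the same non-terminal have FIRST(α) ∩ FIRST(β) ≠ ∅ (with ε ∈ FIRST of a nullable right-hand side, so two nullable alternatives also conflict).

FIRST sets of the non-terminals at (or reachable through a nullable prefix from) the front of some alternative:
  FIRST(Y) = { 'b', ε }

Productions for P:
  P → Y , ,: FIRST = { ',', 'b' }
  P → ε: FIRST = { ε }
Productions for Y:
  Y → b c: FIRST = { 'b' }
  Y → ε: FIRST = { ε }

All alternatives of each non-terminal have pairwise disjoint FIRST sets.

Answer: No FIRST/FIRST conflicts.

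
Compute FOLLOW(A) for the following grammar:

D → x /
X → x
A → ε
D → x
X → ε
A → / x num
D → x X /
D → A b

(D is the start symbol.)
{ 'b' }

To compute FOLLOW(A), find every occurrence of A on a right-hand side N → α A β: add FIRST(β) \ {ε}, and if β is empty or nullable also add FOLLOW(N). Iterate to a fixed point.

In D → A b: A is followed by b, add FIRST(b) \ {ε} = { 'b' }

Taking the union: FOLLOW(A) = { 'b' }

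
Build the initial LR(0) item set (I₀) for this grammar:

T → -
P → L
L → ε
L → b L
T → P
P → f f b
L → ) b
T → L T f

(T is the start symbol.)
{ [L → . ) b], [L → . b L], [L → .], [P → . L], [P → . f f b], [T → . -], [T → . L T f], [T → . P], [T' → . T] }

First, augment the grammar with T' → T
I₀ = CLOSURE({ [T' → . T] }):
  [T' → . T] has the dot before T: add [T → . -], [T → . P], [T → . L T f]
  [T → . P] has the dot before P: add [P → . L], [P → . f f b]
  [T → . L T f] has the dot before L: add [L → .], [L → . b L], [L → . ) b]
No further items can be added.

I₀ = { [L → . ) b], [L → . b L], [L → .], [P → . L], [P → . f f b], [T → . -], [T → . L T f], [T → . P], [T' → . T] }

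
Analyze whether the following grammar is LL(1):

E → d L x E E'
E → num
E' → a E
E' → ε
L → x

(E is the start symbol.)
No. Predict set conflict for E': { 'a' }

A grammar is LL(1) if for each non-terminal N with multiple productions, the predict sets of those productions are pairwise disjoint, where PREDICT(N → α) = (FIRST(α) \ {ε}) ∪ (FOLLOW(N) if α ⇒* ε).

Relevant sets:
  FOLLOW(E') = { $, 'a' }

For E:
  PREDICT(E → d L x E E') = { 'd' }
  PREDICT(E → num) = { 'num' }
For E':
  PREDICT(E' → a E) = { 'a' }
  PREDICT(E' → ε) = { $, 'a' }
L has a single production, so nothing to check there.

Conflict found: Predict set conflict for E': { 'a' }
The grammar is NOT LL(1).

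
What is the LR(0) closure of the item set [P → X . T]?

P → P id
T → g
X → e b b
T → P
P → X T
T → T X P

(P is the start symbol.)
{ [P → . P id], [P → . X T], [P → X . T], [T → . P], [T → . T X P], [T → . g], [X → . e b b] }

To compute CLOSURE, for each item [A → α.Bβ] where B is a non-terminal, add [B → .γ] for all productions B → γ; repeat for the newly added items until nothing changes.

Start with: [P → X . T]
  [P → X . T] has the dot before T: add [T → . g], [T → . P], [T → . T X P]
  [T → . P] has the dot before P: add [P → . P id], [P → . X T]
  [P → . X T] has the dot before X: add [X → . e b b]
No further items can be added.

CLOSURE = { [P → . P id], [P → . X T], [P → X . T], [T → . P], [T → . T X P], [T → . g], [X → . e b b] }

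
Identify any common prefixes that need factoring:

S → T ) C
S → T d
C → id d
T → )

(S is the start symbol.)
Left-factoring is needed when two productions for the same non-terminal
share a common prefix on the right-hand side.

Productions for S:
  S → T ) C
  S → T d

Found common prefix 'T' in productions for S

Answer: Yes, S has productions with common prefix 'T'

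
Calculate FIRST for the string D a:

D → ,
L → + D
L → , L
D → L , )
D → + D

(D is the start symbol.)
{ '+', ',' }

FIRST sets of the non-terminals involved (from the grammar, by fixed-point iteration):
  FIRST(D) = { '+', ',' }

To compute FIRST(D a), process the symbols left to right:
Symbol D is a non-terminal. Add FIRST(D) \ {ε} = { '+', ',' }
D is not nullable (ε ∉ FIRST(D)), so stop here.
FIRST(D a) = { '+', ',' }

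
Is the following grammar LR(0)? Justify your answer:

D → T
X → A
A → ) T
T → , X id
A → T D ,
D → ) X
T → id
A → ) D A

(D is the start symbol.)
No. Reduce-reduce conflict: [A → ) T .] and [D → T .]

A grammar is LR(0) if no state in the canonical LR(0) collection has:
  - both a shift item (dot before a terminal) and a complete item (shift-reduce conflict), or
  - two or more complete items (reduce-reduce conflict; the accept item [D' → D .] counts as a complete item here).

Augment with D' → D and build the canonical LR(0) collection (I0 = CLOSURE({[D' → . D]}), then GOTO on every symbol after a dot until no new states appear). It has 17 states:
  I0: { [D → . ) X], [D → . T], [D' → . D], [T → . , X id], [T → . id] }  — shift
  I1: { [A → . ) D A], [A → . ) T], [A → . T D ,], [D → ) . X], [T → . , X id], [T → . id], [X → . A] }  — shift
  I2: { [A → . ) D A], [A → . ) T], [A → . T D ,], [T → , . X id], [T → . , X id], [T → . id], [X → . A] }  — shift
  I3: { [D' → D .] }  — accept
  I4: { [D → T .] }  — reduce
  I5: { [T → id .] }  — reduce
  I6: { [A → ) . D A], [A → ) . T], [D → . ) X], [D → . T], [T → . , X id], [T → . id] }  — shift
  I7: { [X → A .] }  — reduce
  I8: { [A → T . D ,], [D → . ) X], [D → . T], [T → . , X id], [T → . id] }  — shift
  I9: { [T → , X . id] }  — shift
  I10: { [T → , X id .] }  — reduce
  I11: { [A → T D . ,] }  — shift
  I12: { [A → T D , .] }  — reduce
  I13: { [A → ) D . A], [A → . ) D A], [A → . ) T], [A → . T D ,], [T → . , X id], [T → . id] }  — shift
  I14: { [A → ) T .], [D → T .] }  — 2 reduces
  I15: { [A → ) D A .] }  — reduce
  I16: { [D → ) X .] }  — reduce

Conflict in state I14:
  Reduce-reduce conflict: [A → ) T .] and [D → T .]
So the grammar is NOT LR(0).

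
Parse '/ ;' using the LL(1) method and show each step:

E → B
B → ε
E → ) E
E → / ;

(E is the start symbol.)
LL(1) parsing maintains a stack (initially the start symbol over $) and the input. At each step: if the stack top is a terminal, match it against the current input token; if it is a non-terminal N, replace it with the RHS of M[N, lookahead] (the unique production whose predict set contains the lookahead).

Stack is shown with the top on the left.

Stack  Input  Action
--------------------
E $    / ; $  output E → / ;
/ ; $  / ; $  match '/'
; $    ; $    match ';'
$      $      accept

The string is accepted.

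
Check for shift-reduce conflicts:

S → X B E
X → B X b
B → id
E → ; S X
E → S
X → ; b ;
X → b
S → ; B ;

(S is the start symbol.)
Yes — I13: [X → b .] vs [X → ; b . ;]; I18: [S → ; B ; .] vs [X → ; . b ;]

A shift-reduce conflict occurs when an LR(0) state has both:
  - a complete (reduce) item [A → α .] (dot at the end), and
  - a shift item [B → β . c γ] (dot before a terminal).

Augment with S' → S and build the canonical LR(0) collection (I0 = CLOSURE({[S' → . S]}), then GOTO on every symbol after a dot until no new states appear). It has 23 states:
  I0: { [B → . id], [S → . ; B ;], [S → . X B E], [S' → . S], [X → . ; b ;], [X → . B X b], [X → . b] }  — shift
  I1: { [B → . id], [S → ; . B ;], [X → ; . b ;] }  — shift
  I2: { [B → . id], [X → . ; b ;], [X → . B X b], [X → . b], [X → B . X b] }  — shift
  I3: { [S' → S .] }  — accept
  I4: { [B → . id], [S → X . B E] }  — shift
  I5: { [X → b .] }  — reduce
  I6: { [B → id .] }  — reduce
  I7: { [B → . id], [E → . ; S X], [E → . S], [S → . ; B ;], [S → . X B E], [S → X B . E], [X → . ; b ;], [X → . B X b], [X → . b] }  — shift
  I8: { [B → . id], [E → ; . S X], [S → . ; B ;], [S → . X B E], [S → ; . B ;], [X → . ; b ;], [X → . B X b], [X → . b], [X → ; . b ;] }  — shift
  I9: { [S → X B E .] }  — reduce
  I10: { [E → S .] }  — reduce
  I11: { [B → . id], [S → ; B . ;], [X → . ; b ;], [X → . B X b], [X → . b], [X → B . X b] }  — shift
  I12: { [B → . id], [E → ; S . X], [X → . ; b ;], [X → . B X b], [X → . b] }  — shift
  I13: { [X → ; b . ;], [X → b .] }  — shift, reduce
  I14: { [X → ; b ; .] }  — reduce
  I15: { [X → ; . b ;] }  — shift
  I16: { [E → ; S X .] }  — reduce
  I17: { [X → ; b . ;] }  — shift
  I18: { [S → ; B ; .], [X → ; . b ;] }  — shift, reduce
  I19: { [X → B X . b] }  — shift
  I20: { [X → B X b .] }  — reduce
  I21: { [S → ; B . ;] }  — shift
  I22: { [S → ; B ; .] }  — reduce

I13 contains reduce item [X → b .] and shift item [X → ; b . ;] — shift-reduce conflict.
I18 contains reduce item [S → ; B ; .] and shift item [X → ; . b ;] — shift-reduce conflict.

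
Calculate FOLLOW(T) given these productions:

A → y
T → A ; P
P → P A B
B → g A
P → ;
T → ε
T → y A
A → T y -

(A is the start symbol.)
In A → T y -: T is followed by y '-', add FIRST(y '-') \ {ε} = { 'y' }

Taking the union: FOLLOW(T) = { 'y' }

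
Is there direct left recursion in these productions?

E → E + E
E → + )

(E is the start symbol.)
Direct left recursion occurs when N → N α for some non-terminal N (the right-hand side begins with the left-hand side itself).

E → E + E: LEFT RECURSIVE (starts with E)
E → + ): starts with '+'

The grammar has direct left recursion on: E.

Answer: Yes, E is left-recursive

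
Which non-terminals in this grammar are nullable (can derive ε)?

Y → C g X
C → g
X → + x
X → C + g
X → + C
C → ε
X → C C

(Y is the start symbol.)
{ 'C', 'X' }

A non-terminal is nullable if it can derive ε (the empty string): either it has an ε-production, or it has a production whose right-hand side consists entirely of nullable non-terminals.

ε-productions: C → ε
So C is immediately nullable.
X → C C: every symbol on the right is nullable, so X is nullable too.
No further non-terminal can be added: every production for the remaining non-terminals contains a terminal or a non-nullable non-terminal.
Nullable = { 'C', 'X' }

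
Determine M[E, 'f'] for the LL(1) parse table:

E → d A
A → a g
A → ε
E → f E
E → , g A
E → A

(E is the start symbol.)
E → f E

To find M[E, 'f'], we find productions for E where 'f' is in the predict set (PREDICT(N → α) = (FIRST(α) \ {ε}) ∪ (FOLLOW(N) if α ⇒* ε)).

Relevant sets:
  FIRST(A) = { 'a', ε }
  FOLLOW(E) = { $ }

E → d A: PREDICT = { 'd' }
E → f E: PREDICT = { 'f' }
  'f' is in predict set, so this production goes in M[E, 'f']
E → , g A: PREDICT = { ',' }
E → A: PREDICT = { $, 'a' }

M[E, 'f'] = E → f E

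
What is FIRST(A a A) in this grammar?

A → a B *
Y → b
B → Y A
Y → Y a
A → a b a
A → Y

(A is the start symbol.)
{ 'a', 'b' }

FIRST sets of the non-terminals involved (from the grammar, by fixed-point iteration):
  FIRST(A) = { 'a', 'b' }

To compute FIRST(A a A), process the symbols left to right:
Symbol A is a non-terminal. Add FIRST(A) \ {ε} = { 'a', 'b' }
A is not nullable (ε ∉ FIRST(A)), so stop here.
FIRST(A a A) = { 'a', 'b' }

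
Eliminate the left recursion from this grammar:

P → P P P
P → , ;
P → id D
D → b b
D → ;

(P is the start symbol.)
P → , ; P'
P → id D P'
P' → P P P'
P' → ε
D → b b
D → ;

P is directly left-recursive. The standard transformation for
  A → A α₁ | ... | A α_m | β₁ | ... | β_n
is
  A  → β₁ A' | ... | β_n A'
  A' → α₁ A' | ... | α_m A' | ε

P → , ; becomes P → , ; P'
P → id D becomes P → id D P'
P → P P P becomes P' → P P P'
Add P' → ε

Productions for other non-terminals are unchanged:
  D → b b
  D → ;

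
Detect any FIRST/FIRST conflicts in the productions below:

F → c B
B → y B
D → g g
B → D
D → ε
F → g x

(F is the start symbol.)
A FIRST/FIRST conflict occurs when two productions N → α and N → β for the same non-terminal have FIRST(α) ∩ FIRST(β) ≠ ∅ (with ε ∈ FIRST of a nullable right-hand side, so two nullable alternatives also conflict).

FIRST sets of the non-terminals at (or reachable through a nullable prefix from) the front of some alternative:
  FIRST(D) = { 'g', ε }

Productions for F:
  F → c B: FIRST = { 'c' }
  F → g x: FIRST = { 'g' }
Productions for B:
  B → y B: FIRST = { 'y' }
  B → D: FIRST = { 'g', ε }
Productions for D:
  D → g g: FIRST = { 'g' }
  D → ε: FIRST = { ε }

All alternatives of each non-terminal have pairwise disjoint FIRST sets.

Answer: No FIRST/FIRST conflicts.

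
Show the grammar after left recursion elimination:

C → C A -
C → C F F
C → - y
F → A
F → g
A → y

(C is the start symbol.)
C → - y C'
C' → A - C'
C' → F F C'
C' → ε
F → A
F → g
A → y

C is directly left-recursive. The standard transformation for
  A → A α₁ | ... | A α_m | β₁ | ... | β_n
is
  A  → β₁ A' | ... | β_n A'
  A' → α₁ A' | ... | α_m A' | ε

C → - y becomes C → - y C'
C → C A - becomes C' → A - C'
C → C F F becomes C' → F F C'
Add C' → ε

Productions for other non-terminals are unchanged:
  F → A
  F → g
  A → y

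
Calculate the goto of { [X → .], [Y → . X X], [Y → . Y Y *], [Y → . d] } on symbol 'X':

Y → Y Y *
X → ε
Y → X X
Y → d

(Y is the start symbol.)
{ [X → .], [Y → X . X] }

GOTO(I, 'X') = CLOSURE({ [A → αX.β] : [A → α.Xβ] ∈ I, X = 'X' })

Items with dot before 'X', with the dot advanced:
  [Y → . X X] → [Y → X . X]
Closure of the advanced items:
  [Y → X . X] has the dot before X: add [X → .]

GOTO = { [X → .], [Y → X . X] }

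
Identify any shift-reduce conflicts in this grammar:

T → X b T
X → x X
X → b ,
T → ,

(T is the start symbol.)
No shift-reduce conflicts

Augment with T' → T and build the canonical LR(0) collection (I0 = CLOSURE({[T' → . T]}), then GOTO on every symbol after a dot until no new states appear). It has 10 states:
  I0: { [T → . ,], [T → . X b T], [T' → . T], [X → . b ,], [X → . x X] }  — shift
  I1: { [T → , .] }  — reduce
  I2: { [T' → T .] }  — accept
  I3: { [T → X . b T] }  — shift
  I4: { [X → b . ,] }  — shift
  I5: { [X → . b ,], [X → . x X], [X → x . X] }  — shift
  I6: { [X → x X .] }  — reduce
  I7: { [X → b , .] }  — reduce
  I8: { [T → . ,], [T → . X b T], [T → X b . T], [X → . b ,], [X → . x X] }  — shift
  I9: { [T → X b T .] }  — reduce

No state contains both a complete item and a shift item.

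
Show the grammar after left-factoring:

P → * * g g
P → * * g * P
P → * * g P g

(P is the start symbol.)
Left-factoring transforms A → αβ₁ | αβ₂ into A → αA' and A' → β₁ | β₂
(α is the longest common prefix among the alternatives). Repeat until
no nonterminal has two alternatives with a common prefix.

Round 1: P has alternatives sharing prefix '* * g'. Introduce P': P → * * g P'
  Add: P' → g
  Add: P' → * P
  Add: P' → P g

No remaining common prefixes — done.

Resulting grammar:
P → * * g P'
P' → g
P' → * P
P' → P g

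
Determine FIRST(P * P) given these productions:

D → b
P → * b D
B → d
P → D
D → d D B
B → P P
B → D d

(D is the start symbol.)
{ '*', 'b', 'd' }

FIRST sets of the non-terminals involved (from the grammar, by fixed-point iteration):
  FIRST(P) = { '*', 'b', 'd' }

To compute FIRST(P * P), process the symbols left to right:
Symbol P is a non-terminal. Add FIRST(P) \ {ε} = { '*', 'b', 'd' }
P is not nullable (ε ∉ FIRST(P)), so stop here.
FIRST(P * P) = { '*', 'b', 'd' }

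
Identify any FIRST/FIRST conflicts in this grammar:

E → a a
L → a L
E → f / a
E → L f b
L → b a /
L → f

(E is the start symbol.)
A FIRST/FIRST conflict occurs when two productions N → α and N → β for the same non-terminal have FIRST(α) ∩ FIRST(β) ≠ ∅ (with ε ∈ FIRST of a nullable right-hand side, so two nullable alternatives also conflict).

FIRST sets of the non-terminals at (or reachable through a nullable prefix from) the front of some alternative:
  FIRST(L) = { 'a', 'b', 'f' }

Productions for E:
  E → a a: FIRST = { 'a' }
  E → f / a: FIRST = { 'f' }
  E → L f b: FIRST = { 'a', 'b', 'f' }
Productions for L:
  L → a L: FIRST = { 'a' }
  L → b a /: FIRST = { 'b' }
  L → f: FIRST = { 'f' }

Conflict for E: E → a a and E → L f b
  Overlap: { 'a' }
Conflict for E: E → f / a and E → L f b
  Overlap: { 'f' }

Answer: Yes. E → a a / E → L f b on { 'a' }; E → f '/' a / E → L f b on { 'f' }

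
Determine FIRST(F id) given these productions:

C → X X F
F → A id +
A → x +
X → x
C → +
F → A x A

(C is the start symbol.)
FIRST sets of the non-terminals involved (from the grammar, by fixed-point iteration):
  FIRST(F) = { 'x' }

To compute FIRST(F id), process the symbols left to right:
Symbol F is a non-terminal. Add FIRST(F) \ {ε} = { 'x' }
F is not nullable (ε ∉ FIRST(F)), so stop here.
FIRST(F id) = { 'x' }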